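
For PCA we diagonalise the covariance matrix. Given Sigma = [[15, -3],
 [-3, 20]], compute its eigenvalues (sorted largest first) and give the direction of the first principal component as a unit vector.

Step 1 — characteristic polynomial of 2×2 Sigma:
  det(Sigma - λI) = λ² - trace · λ + det = 0.
  trace = 15 + 20 = 35, det = 15·20 - (-3)² = 291.
Step 2 — discriminant:
  Δ = trace² - 4·det = 1225 - 1164 = 61.
Step 3 — eigenvalues:
  λ = (trace ± √Δ)/2 = (35 ± 7.8102)/2,
  λ_1 = 21.4051,  λ_2 = 13.5949.

Step 4 — unit eigenvector for λ_1: solve (Sigma - λ_1 I)v = 0. First row:
  (15 - 21.4051)·v_x + (-3)·v_y = 0, i.e. (-6.4051)·v_x + (-3)·v_y = 0,
  so v ∝ (b, λ_1 - a) = (-3, 6.4051); multiply by -1 so the first entry is positive: u = (3, -6.4051).
  ||u|| = √((3)² + (-6.4051)²) = √(50.0256) ≈ 7.0729,
  v_1 = u/||u|| ≈ (0.4242, -0.9056) (||v_1|| = 1).

λ_1 = 21.4051,  λ_2 = 13.5949;  v_1 ≈ (0.4242, -0.9056)


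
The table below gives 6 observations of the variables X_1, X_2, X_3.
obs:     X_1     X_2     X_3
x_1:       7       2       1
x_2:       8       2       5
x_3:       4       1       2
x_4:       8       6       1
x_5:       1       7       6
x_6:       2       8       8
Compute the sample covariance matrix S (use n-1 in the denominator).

Step 1 — column means:
  mean(X_1) = (7 + 8 + 4 + 8 + 1 + 2) / 6 = 30/6 = 5
  mean(X_2) = (2 + 2 + 1 + 6 + 7 + 8) / 6 = 26/6 = 4.3333
  mean(X_3) = (1 + 5 + 2 + 1 + 6 + 8) / 6 = 23/6 = 3.8333

Step 2 — sample covariance S[i,j] = (1/(n-1)) · Σ_k (x_{k,i} - mean_i) · (x_{k,j} - mean_j), with n-1 = 5.
  S[X_1,X_1] = ((2)·(2) + (3)·(3) + (-1)·(-1) + (3)·(3) + (-4)·(-4) + (-3)·(-3)) / 5 = 48/5 = 9.6
  S[X_1,X_2] = ((2)·(-2.3333) + (3)·(-2.3333) + (-1)·(-3.3333) + (3)·(1.6667) + (-4)·(2.6667) + (-3)·(3.6667)) / 5 = -25/5 = -5
  S[X_1,X_3] = ((2)·(-2.8333) + (3)·(1.1667) + (-1)·(-1.8333) + (3)·(-2.8333) + (-4)·(2.1667) + (-3)·(4.1667)) / 5 = -30/5 = -6
  S[X_2,X_2] = ((-2.3333)·(-2.3333) + (-2.3333)·(-2.3333) + (-3.3333)·(-3.3333) + (1.6667)·(1.6667) + (2.6667)·(2.6667) + (3.6667)·(3.6667)) / 5 = 45.3333/5 = 9.0667
  S[X_2,X_3] = ((-2.3333)·(-2.8333) + (-2.3333)·(1.1667) + (-3.3333)·(-1.8333) + (1.6667)·(-2.8333) + (2.6667)·(2.1667) + (3.6667)·(4.1667)) / 5 = 26.3333/5 = 5.2667
  S[X_3,X_3] = ((-2.8333)·(-2.8333) + (1.1667)·(1.1667) + (-1.8333)·(-1.8333) + (-2.8333)·(-2.8333) + (2.1667)·(2.1667) + (4.1667)·(4.1667)) / 5 = 42.8333/5 = 8.5667

S is symmetric (S[j,i] = S[i,j]). Assembling:

S = [[9.6, -5, -6],
 [-5, 9.0667, 5.2667],
 [-6, 5.2667, 8.5667]]


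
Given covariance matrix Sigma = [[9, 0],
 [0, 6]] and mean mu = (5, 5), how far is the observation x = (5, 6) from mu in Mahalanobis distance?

Step 1 — centre the observation: (x - mu) = (0, 1).

Step 2 — invert Sigma. det(Sigma) = 9·6 - (0)² = 54.
  Sigma^{-1} = (1/det) · [[d, -b], [-b, a]] = [[0.1111, 0],
 [0, 0.1667]].

Step 3 — form the quadratic (x - mu)^T · Sigma^{-1} · (x - mu):
  Sigma^{-1} · (x - mu) = (0, 0.1667).
  (x - mu)^T · [Sigma^{-1} · (x - mu)] = (0)·(0) + (1)·(0.1667) = 0.1667.

Step 4 — take square root: d = √(0.1667) ≈ 0.4082.

d(x, mu) = √(0.1667) ≈ 0.4082


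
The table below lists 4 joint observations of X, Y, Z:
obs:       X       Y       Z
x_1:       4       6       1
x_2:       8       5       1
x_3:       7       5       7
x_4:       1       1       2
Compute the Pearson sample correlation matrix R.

Step 1 — column means:
  mean(X) = (4 + 8 + 7 + 1) / 4 = 20/4 = 5
  mean(Y) = (6 + 5 + 5 + 1) / 4 = 17/4 = 4.25
  mean(Z) = (1 + 1 + 7 + 2) / 4 = 11/4 = 2.75

Step 2 — sample variances and covariances s[i,j] = (1/(n-1)) · Σ_k (x_{k,i} - mean_i) · (x_{k,j} - mean_j), with n-1 = 3:
  s[X,X] = ((-1)·(-1) + (3)·(3) + (2)·(2) + (-4)·(-4)) / 3 = 30/3 = 10
  s[X,Y] = ((-1)·(1.75) + (3)·(0.75) + (2)·(0.75) + (-4)·(-3.25)) / 3 = 15/3 = 5
  s[X,Z] = ((-1)·(-1.75) + (3)·(-1.75) + (2)·(4.25) + (-4)·(-0.75)) / 3 = 8/3 = 2.6667
  s[Y,Y] = ((1.75)·(1.75) + (0.75)·(0.75) + (0.75)·(0.75) + (-3.25)·(-3.25)) / 3 = 14.75/3 = 4.9167
  s[Y,Z] = ((1.75)·(-1.75) + (0.75)·(-1.75) + (0.75)·(4.25) + (-3.25)·(-0.75)) / 3 = 1.25/3 = 0.4167
  s[Z,Z] = ((-1.75)·(-1.75) + (-1.75)·(-1.75) + (4.25)·(4.25) + (-0.75)·(-0.75)) / 3 = 24.75/3 = 8.25
  Sample standard deviations s_i = √(s[i,i]):
  s(X) = √(10) = 3.1623
  s(Y) = √(4.9167) = 2.2174
  s(Z) = √(8.25) = 2.8723

Step 3 — r_{ij} = s_{ij} / (s_i · s_j):
  r[X,X] = 1 (diagonal).
  r[X,Y] = 5 / (3.1623 · 2.2174) = 5 / 7.0119 = 0.7131
  r[X,Z] = 2.6667 / (3.1623 · 2.8723) = 2.6667 / 9.083 = 0.2936
  r[Y,Y] = 1 (diagonal).
  r[Y,Z] = 0.4167 / (2.2174 · 2.8723) = 0.4167 / 6.3689 = 0.0654
  r[Z,Z] = 1 (diagonal).

R is symmetric with unit diagonal. Assembling:

R = [[1, 0.7131, 0.2936],
 [0.7131, 1, 0.0654],
 [0.2936, 0.0654, 1]]


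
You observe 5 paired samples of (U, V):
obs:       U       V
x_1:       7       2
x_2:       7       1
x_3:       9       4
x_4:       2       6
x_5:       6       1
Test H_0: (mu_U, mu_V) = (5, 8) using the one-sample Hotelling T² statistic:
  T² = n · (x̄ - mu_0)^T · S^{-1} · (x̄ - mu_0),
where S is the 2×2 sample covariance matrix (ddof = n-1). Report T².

Step 1 — sample mean vector:
  mean(U) = (7 + 7 + 9 + 2 + 6) / 5 = 31/5 = 6.2
  mean(V) = (2 + 1 + 4 + 6 + 1) / 5 = 14/5 = 2.8
  x̄ = (6.2, 2.8),  deviation x̄ - mu_0 = (6.2, 2.8) - (5, 8) = (1.2, -5.2).

Step 2 — sample covariance matrix, S[i,j] = (1/(n-1)) · Σ_k (x_{k,i} - mean_i) · (x_{k,j} - mean_j), divisor n-1 = 4:
  S[U,U] = ((0.8)·(0.8) + (0.8)·(0.8) + (2.8)·(2.8) + (-4.2)·(-4.2) + (-0.2)·(-0.2)) / 4 = 26.8/4 = 6.7
  S[U,V] = ((0.8)·(-0.8) + (0.8)·(-1.8) + (2.8)·(1.2) + (-4.2)·(3.2) + (-0.2)·(-1.8)) / 4 = -11.8/4 = -2.95
  S[V,V] = ((-0.8)·(-0.8) + (-1.8)·(-1.8) + (1.2)·(1.2) + (3.2)·(3.2) + (-1.8)·(-1.8)) / 4 = 18.8/4 = 4.7
  S = [[6.7, -2.95],
 [-2.95, 4.7]].

Step 3 — invert S. det(S) = 6.7·4.7 - (-2.95)² = 22.7875.
  S^{-1} = (1/det) · [[d, -b], [-b, a]] = [[0.2063, 0.1295],
 [0.1295, 0.294]].

Step 4 — quadratic form (x̄ - mu_0)^T · S^{-1} · (x̄ - mu_0):
  S^{-1} · (x̄ - mu_0) = (-0.4257, -1.3736),
  (x̄ - mu_0)^T · [...] = (1.2)·(-0.4257) + (-5.2)·(-1.3736) = 6.6317.

Step 5 — scale by n: T² = 5 · 6.6317 = 33.1585.

T² ≈ 33.1585


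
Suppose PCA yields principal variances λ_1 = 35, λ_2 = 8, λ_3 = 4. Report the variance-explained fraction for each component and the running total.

Step 1 — total variance = trace(Sigma) = Σ λ_i = 35 + 8 + 4 = 47.

Step 2 — fraction explained by component i = λ_i / Σ λ:
  PC1: 35/47 = 0.7447
  PC2: 8/47 = 0.1702
  PC3: 4/47 = 0.0851

Step 3 — cumulative fraction after k components = (λ_1 + ... + λ_k) / Σ λ:
  k = 1: 35/47 = 0.7447
  k = 2: (35 + 8)/47 = 43/47 = 0.9149
  k = 3: (35 + 8 + 4)/47 = 47/47 = 1

Summary (fraction, with percent):

explained: PC1 0.7447 (74.47%), PC2 0.1702 (17.02%), PC3 0.0851 (8.51%);  cumulative: 0.7447, 0.9149, 1


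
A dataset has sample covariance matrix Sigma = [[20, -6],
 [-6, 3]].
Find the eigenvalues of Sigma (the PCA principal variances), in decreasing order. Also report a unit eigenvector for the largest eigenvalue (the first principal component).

Step 1 — characteristic polynomial of 2×2 Sigma:
  det(Sigma - λI) = λ² - trace · λ + det = 0.
  trace = 20 + 3 = 23, det = 20·3 - (-6)² = 24.
Step 2 — discriminant:
  Δ = trace² - 4·det = 529 - 96 = 433.
Step 3 — eigenvalues:
  λ = (trace ± √Δ)/2 = (23 ± 20.8087)/2,
  λ_1 = 21.9043,  λ_2 = 1.0957.

Step 4 — unit eigenvector for λ_1: solve (Sigma - λ_1 I)v = 0. First row:
  (20 - 21.9043)·v_x + (-6)·v_y = 0, i.e. (-1.9043)·v_x + (-6)·v_y = 0,
  so v ∝ (b, λ_1 - a) = (-6, 1.9043); multiply by -1 so the first entry is positive: u = (6, -1.9043).
  ||u|| = √((6)² + (-1.9043)²) = √(39.6265) ≈ 6.295,
  v_1 = u/||u|| ≈ (0.9531, -0.3025) (||v_1|| = 1).

λ_1 = 21.9043,  λ_2 = 1.0957;  v_1 ≈ (0.9531, -0.3025)


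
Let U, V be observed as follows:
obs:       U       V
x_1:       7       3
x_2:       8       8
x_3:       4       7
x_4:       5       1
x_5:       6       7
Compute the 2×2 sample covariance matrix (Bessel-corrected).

Step 1 — column means:
  mean(U) = (7 + 8 + 4 + 5 + 6) / 5 = 30/5 = 6
  mean(V) = (3 + 8 + 7 + 1 + 7) / 5 = 26/5 = 5.2

Step 2 — sample covariance S[i,j] = (1/(n-1)) · Σ_k (x_{k,i} - mean_i) · (x_{k,j} - mean_j), with n-1 = 4.
  S[U,U] = ((1)·(1) + (2)·(2) + (-2)·(-2) + (-1)·(-1) + (0)·(0)) / 4 = 10/4 = 2.5
  S[U,V] = ((1)·(-2.2) + (2)·(2.8) + (-2)·(1.8) + (-1)·(-4.2) + (0)·(1.8)) / 4 = 4/4 = 1
  S[V,V] = ((-2.2)·(-2.2) + (2.8)·(2.8) + (1.8)·(1.8) + (-4.2)·(-4.2) + (1.8)·(1.8)) / 4 = 36.8/4 = 9.2

S is symmetric (S[j,i] = S[i,j]). Assembling:

S = [[2.5, 1],
 [1, 9.2]]


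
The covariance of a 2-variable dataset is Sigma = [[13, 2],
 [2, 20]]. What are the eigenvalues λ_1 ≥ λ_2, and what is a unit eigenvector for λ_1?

Step 1 — characteristic polynomial of 2×2 Sigma:
  det(Sigma - λI) = λ² - trace · λ + det = 0.
  trace = 13 + 20 = 33, det = 13·20 - (2)² = 256.
Step 2 — discriminant:
  Δ = trace² - 4·det = 1089 - 1024 = 65.
Step 3 — eigenvalues:
  λ = (trace ± √Δ)/2 = (33 ± 8.0623)/2,
  λ_1 = 20.5311,  λ_2 = 12.4689.

Step 4 — unit eigenvector for λ_1: solve (Sigma - λ_1 I)v = 0. First row:
  (13 - 20.5311)·v_x + (2)·v_y = 0, i.e. (-7.5311)·v_x + (2)·v_y = 0,
  so v ∝ (b, λ_1 - a) = (2, 7.5311) = u.
  ||u|| = √((2)² + (7.5311)²) = √(60.7179) ≈ 7.7922,
  v_1 = u/||u|| ≈ (0.2567, 0.9665) (||v_1|| = 1).

λ_1 = 20.5311,  λ_2 = 12.4689;  v_1 ≈ (0.2567, 0.9665)


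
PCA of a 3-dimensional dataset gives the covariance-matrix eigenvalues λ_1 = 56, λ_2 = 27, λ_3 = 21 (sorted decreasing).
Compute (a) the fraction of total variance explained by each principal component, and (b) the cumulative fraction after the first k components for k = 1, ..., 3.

Step 1 — total variance = trace(Sigma) = Σ λ_i = 56 + 27 + 21 = 104.

Step 2 — fraction explained by component i = λ_i / Σ λ:
  PC1: 56/104 = 0.5385
  PC2: 27/104 = 0.2596
  PC3: 21/104 = 0.2019

Step 3 — cumulative fraction after k components = (λ_1 + ... + λ_k) / Σ λ:
  k = 1: 56/104 = 0.5385
  k = 2: (56 + 27)/104 = 83/104 = 0.7981
  k = 3: (56 + 27 + 21)/104 = 104/104 = 1

Summary (fraction, with percent):

explained: PC1 0.5385 (53.85%), PC2 0.2596 (25.96%), PC3 0.2019 (20.19%);  cumulative: 0.5385, 0.7981, 1


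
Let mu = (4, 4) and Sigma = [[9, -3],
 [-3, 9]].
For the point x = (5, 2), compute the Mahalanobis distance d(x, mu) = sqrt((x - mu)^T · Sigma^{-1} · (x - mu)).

Step 1 — centre the observation: (x - mu) = (1, -2).

Step 2 — invert Sigma. det(Sigma) = 9·9 - (-3)² = 72.
  Sigma^{-1} = (1/det) · [[d, -b], [-b, a]] = [[0.125, 0.0417],
 [0.0417, 0.125]].

Step 3 — form the quadratic (x - mu)^T · Sigma^{-1} · (x - mu):
  Sigma^{-1} · (x - mu) = (0.0417, -0.2083).
  (x - mu)^T · [Sigma^{-1} · (x - mu)] = (1)·(0.0417) + (-2)·(-0.2083) = 0.4583.

Step 4 — take square root: d = √(0.4583) ≈ 0.677.

d(x, mu) = √(0.4583) ≈ 0.677


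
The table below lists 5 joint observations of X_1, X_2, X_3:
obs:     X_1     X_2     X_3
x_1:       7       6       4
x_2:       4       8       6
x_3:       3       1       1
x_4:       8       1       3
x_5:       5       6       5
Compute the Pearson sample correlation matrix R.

Step 1 — column means:
  mean(X_1) = (7 + 4 + 3 + 8 + 5) / 5 = 27/5 = 5.4
  mean(X_2) = (6 + 8 + 1 + 1 + 6) / 5 = 22/5 = 4.4
  mean(X_3) = (4 + 6 + 1 + 3 + 5) / 5 = 19/5 = 3.8

Step 2 — sample variances and covariances s[i,j] = (1/(n-1)) · Σ_k (x_{k,i} - mean_i) · (x_{k,j} - mean_j), with n-1 = 4:
  s[X_1,X_1] = ((1.6)·(1.6) + (-1.4)·(-1.4) + (-2.4)·(-2.4) + (2.6)·(2.6) + (-0.4)·(-0.4)) / 4 = 17.2/4 = 4.3
  s[X_1,X_2] = ((1.6)·(1.6) + (-1.4)·(3.6) + (-2.4)·(-3.4) + (2.6)·(-3.4) + (-0.4)·(1.6)) / 4 = -3.8/4 = -0.95
  s[X_1,X_3] = ((1.6)·(0.2) + (-1.4)·(2.2) + (-2.4)·(-2.8) + (2.6)·(-0.8) + (-0.4)·(1.2)) / 4 = 1.4/4 = 0.35
  s[X_2,X_2] = ((1.6)·(1.6) + (3.6)·(3.6) + (-3.4)·(-3.4) + (-3.4)·(-3.4) + (1.6)·(1.6)) / 4 = 41.2/4 = 10.3
  s[X_2,X_3] = ((1.6)·(0.2) + (3.6)·(2.2) + (-3.4)·(-2.8) + (-3.4)·(-0.8) + (1.6)·(1.2)) / 4 = 22.4/4 = 5.6
  s[X_3,X_3] = ((0.2)·(0.2) + (2.2)·(2.2) + (-2.8)·(-2.8) + (-0.8)·(-0.8) + (1.2)·(1.2)) / 4 = 14.8/4 = 3.7
  Sample standard deviations s_i = √(s[i,i]):
  s(X_1) = √(4.3) = 2.0736
  s(X_2) = √(10.3) = 3.2094
  s(X_3) = √(3.7) = 1.9235

Step 3 — r_{ij} = s_{ij} / (s_i · s_j):
  r[X_1,X_1] = 1 (diagonal).
  r[X_1,X_2] = -0.95 / (2.0736 · 3.2094) = -0.95 / 6.6551 = -0.1427
  r[X_1,X_3] = 0.35 / (2.0736 · 1.9235) = 0.35 / 3.9887 = 0.0877
  r[X_2,X_2] = 1 (diagonal).
  r[X_2,X_3] = 5.6 / (3.2094 · 1.9235) = 5.6 / 6.1733 = 0.9071
  r[X_3,X_3] = 1 (diagonal).

R is symmetric with unit diagonal. Assembling:

R = [[1, -0.1427, 0.0877],
 [-0.1427, 1, 0.9071],
 [0.0877, 0.9071, 1]]


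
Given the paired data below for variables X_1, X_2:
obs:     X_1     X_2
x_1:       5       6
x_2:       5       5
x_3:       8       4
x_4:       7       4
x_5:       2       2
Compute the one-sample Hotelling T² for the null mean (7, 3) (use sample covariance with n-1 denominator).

Step 1 — sample mean vector:
  mean(X_1) = (5 + 5 + 8 + 7 + 2) / 5 = 27/5 = 5.4
  mean(X_2) = (6 + 5 + 4 + 4 + 2) / 5 = 21/5 = 4.2
  x̄ = (5.4, 4.2),  deviation x̄ - mu_0 = (5.4, 4.2) - (7, 3) = (-1.6, 1.2).

Step 2 — sample covariance matrix, S[i,j] = (1/(n-1)) · Σ_k (x_{k,i} - mean_i) · (x_{k,j} - mean_j), divisor n-1 = 4:
  S[X_1,X_1] = ((-0.4)·(-0.4) + (-0.4)·(-0.4) + (2.6)·(2.6) + (1.6)·(1.6) + (-3.4)·(-3.4)) / 4 = 21.2/4 = 5.3
  S[X_1,X_2] = ((-0.4)·(1.8) + (-0.4)·(0.8) + (2.6)·(-0.2) + (1.6)·(-0.2) + (-3.4)·(-2.2)) / 4 = 5.6/4 = 1.4
  S[X_2,X_2] = ((1.8)·(1.8) + (0.8)·(0.8) + (-0.2)·(-0.2) + (-0.2)·(-0.2) + (-2.2)·(-2.2)) / 4 = 8.8/4 = 2.2
  S = [[5.3, 1.4],
 [1.4, 2.2]].

Step 3 — invert S. det(S) = 5.3·2.2 - (1.4)² = 9.7.
  S^{-1} = (1/det) · [[d, -b], [-b, a]] = [[0.2268, -0.1443],
 [-0.1443, 0.5464]].

Step 4 — quadratic form (x̄ - mu_0)^T · S^{-1} · (x̄ - mu_0):
  S^{-1} · (x̄ - mu_0) = (-0.5361, 0.8866),
  (x̄ - mu_0)^T · [...] = (-1.6)·(-0.5361) + (1.2)·(0.8866) = 1.9216.

Step 5 — scale by n: T² = 5 · 1.9216 = 9.6082.

T² ≈ 9.6082


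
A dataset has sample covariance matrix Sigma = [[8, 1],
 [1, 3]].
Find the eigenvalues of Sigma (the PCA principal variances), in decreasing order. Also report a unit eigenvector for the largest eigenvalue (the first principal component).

Step 1 — characteristic polynomial of 2×2 Sigma:
  det(Sigma - λI) = λ² - trace · λ + det = 0.
  trace = 8 + 3 = 11, det = 8·3 - (1)² = 23.
Step 2 — discriminant:
  Δ = trace² - 4·det = 121 - 92 = 29.
Step 3 — eigenvalues:
  λ = (trace ± √Δ)/2 = (11 ± 5.3852)/2,
  λ_1 = 8.1926,  λ_2 = 2.8074.

Step 4 — unit eigenvector for λ_1: solve (Sigma - λ_1 I)v = 0. First row:
  (8 - 8.1926)·v_x + (1)·v_y = 0, i.e. (-0.1926)·v_x + (1)·v_y = 0,
  so v ∝ (b, λ_1 - a) = (1, 0.1926) = u.
  ||u|| = √((1)² + (0.1926)²) = √(1.0371) ≈ 1.0184,
  v_1 = u/||u|| ≈ (0.982, 0.1891) (||v_1|| = 1).

λ_1 = 8.1926,  λ_2 = 2.8074;  v_1 ≈ (0.982, 0.1891)


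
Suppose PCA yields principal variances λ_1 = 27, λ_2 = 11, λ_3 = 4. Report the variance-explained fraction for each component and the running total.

Step 1 — total variance = trace(Sigma) = Σ λ_i = 27 + 11 + 4 = 42.

Step 2 — fraction explained by component i = λ_i / Σ λ:
  PC1: 27/42 = 0.6429
  PC2: 11/42 = 0.2619
  PC3: 4/42 = 0.0952

Step 3 — cumulative fraction after k components = (λ_1 + ... + λ_k) / Σ λ:
  k = 1: 27/42 = 0.6429
  k = 2: (27 + 11)/42 = 38/42 = 0.9048
  k = 3: (27 + 11 + 4)/42 = 42/42 = 1

Summary (fraction, with percent):

explained: PC1 0.6429 (64.29%), PC2 0.2619 (26.19%), PC3 0.0952 (9.52%);  cumulative: 0.6429, 0.9048, 1


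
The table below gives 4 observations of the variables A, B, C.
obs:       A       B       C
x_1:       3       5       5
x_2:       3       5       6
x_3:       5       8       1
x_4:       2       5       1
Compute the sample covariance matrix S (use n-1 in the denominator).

Step 1 — column means:
  mean(A) = (3 + 3 + 5 + 2) / 4 = 13/4 = 3.25
  mean(B) = (5 + 5 + 8 + 5) / 4 = 23/4 = 5.75
  mean(C) = (5 + 6 + 1 + 1) / 4 = 13/4 = 3.25

Step 2 — sample covariance S[i,j] = (1/(n-1)) · Σ_k (x_{k,i} - mean_i) · (x_{k,j} - mean_j), with n-1 = 3.
  S[A,A] = ((-0.25)·(-0.25) + (-0.25)·(-0.25) + (1.75)·(1.75) + (-1.25)·(-1.25)) / 3 = 4.75/3 = 1.5833
  S[A,B] = ((-0.25)·(-0.75) + (-0.25)·(-0.75) + (1.75)·(2.25) + (-1.25)·(-0.75)) / 3 = 5.25/3 = 1.75
  S[A,C] = ((-0.25)·(1.75) + (-0.25)·(2.75) + (1.75)·(-2.25) + (-1.25)·(-2.25)) / 3 = -2.25/3 = -0.75
  S[B,B] = ((-0.75)·(-0.75) + (-0.75)·(-0.75) + (2.25)·(2.25) + (-0.75)·(-0.75)) / 3 = 6.75/3 = 2.25
  S[B,C] = ((-0.75)·(1.75) + (-0.75)·(2.75) + (2.25)·(-2.25) + (-0.75)·(-2.25)) / 3 = -6.75/3 = -2.25
  S[C,C] = ((1.75)·(1.75) + (2.75)·(2.75) + (-2.25)·(-2.25) + (-2.25)·(-2.25)) / 3 = 20.75/3 = 6.9167

S is symmetric (S[j,i] = S[i,j]). Assembling:

S = [[1.5833, 1.75, -0.75],
 [1.75, 2.25, -2.25],
 [-0.75, -2.25, 6.9167]]


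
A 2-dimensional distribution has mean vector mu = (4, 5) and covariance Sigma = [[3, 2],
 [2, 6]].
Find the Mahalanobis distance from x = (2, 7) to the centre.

Step 1 — centre the observation: (x - mu) = (-2, 2).

Step 2 — invert Sigma. det(Sigma) = 3·6 - (2)² = 14.
  Sigma^{-1} = (1/det) · [[d, -b], [-b, a]] = [[0.4286, -0.1429],
 [-0.1429, 0.2143]].

Step 3 — form the quadratic (x - mu)^T · Sigma^{-1} · (x - mu):
  Sigma^{-1} · (x - mu) = (-1.1429, 0.7143).
  (x - mu)^T · [Sigma^{-1} · (x - mu)] = (-2)·(-1.1429) + (2)·(0.7143) = 3.7143.

Step 4 — take square root: d = √(3.7143) ≈ 1.9272.

d(x, mu) = √(3.7143) ≈ 1.9272


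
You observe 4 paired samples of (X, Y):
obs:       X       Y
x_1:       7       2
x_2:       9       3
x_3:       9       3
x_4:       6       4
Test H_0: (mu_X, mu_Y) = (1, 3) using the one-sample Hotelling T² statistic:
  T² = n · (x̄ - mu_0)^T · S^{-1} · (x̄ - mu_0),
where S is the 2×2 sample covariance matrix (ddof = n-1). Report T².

Step 1 — sample mean vector:
  mean(X) = (7 + 9 + 9 + 6) / 4 = 31/4 = 7.75
  mean(Y) = (2 + 3 + 3 + 4) / 4 = 12/4 = 3
  x̄ = (7.75, 3),  deviation x̄ - mu_0 = (7.75, 3) - (1, 3) = (6.75, 0).

Step 2 — sample covariance matrix, S[i,j] = (1/(n-1)) · Σ_k (x_{k,i} - mean_i) · (x_{k,j} - mean_j), divisor n-1 = 3:
  S[X,X] = ((-0.75)·(-0.75) + (1.25)·(1.25) + (1.25)·(1.25) + (-1.75)·(-1.75)) / 3 = 6.75/3 = 2.25
  S[X,Y] = ((-0.75)·(-1) + (1.25)·(0) + (1.25)·(0) + (-1.75)·(1)) / 3 = -1/3 = -0.3333
  S[Y,Y] = ((-1)·(-1) + (0)·(0) + (0)·(0) + (1)·(1)) / 3 = 2/3 = 0.6667
  S = [[2.25, -0.3333],
 [-0.3333, 0.6667]].

Step 3 — invert S. det(S) = 2.25·0.6667 - (-0.3333)² = 1.3889.
  S^{-1} = (1/det) · [[d, -b], [-b, a]] = [[0.48, 0.24],
 [0.24, 1.62]].

Step 4 — quadratic form (x̄ - mu_0)^T · S^{-1} · (x̄ - mu_0):
  S^{-1} · (x̄ - mu_0) = (3.24, 1.62),
  (x̄ - mu_0)^T · [...] = (6.75)·(3.24) + (0)·(1.62) = 21.87.

Step 5 — scale by n: T² = 4 · 21.87 = 87.48.

T² ≈ 87.48


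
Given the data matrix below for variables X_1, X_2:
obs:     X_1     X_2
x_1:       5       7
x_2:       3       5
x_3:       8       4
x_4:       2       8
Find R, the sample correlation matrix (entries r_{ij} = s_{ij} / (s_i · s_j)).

Step 1 — column means:
  mean(X_1) = (5 + 3 + 8 + 2) / 4 = 18/4 = 4.5
  mean(X_2) = (7 + 5 + 4 + 8) / 4 = 24/4 = 6

Step 2 — sample variances and covariances s[i,j] = (1/(n-1)) · Σ_k (x_{k,i} - mean_i) · (x_{k,j} - mean_j), with n-1 = 3:
  s[X_1,X_1] = ((0.5)·(0.5) + (-1.5)·(-1.5) + (3.5)·(3.5) + (-2.5)·(-2.5)) / 3 = 21/3 = 7
  s[X_1,X_2] = ((0.5)·(1) + (-1.5)·(-1) + (3.5)·(-2) + (-2.5)·(2)) / 3 = -10/3 = -3.3333
  s[X_2,X_2] = ((1)·(1) + (-1)·(-1) + (-2)·(-2) + (2)·(2)) / 3 = 10/3 = 3.3333
  Sample standard deviations s_i = √(s[i,i]):
  s(X_1) = √(7) = 2.6458
  s(X_2) = √(3.3333) = 1.8257

Step 3 — r_{ij} = s_{ij} / (s_i · s_j):
  r[X_1,X_1] = 1 (diagonal).
  r[X_1,X_2] = -3.3333 / (2.6458 · 1.8257) = -3.3333 / 4.8305 = -0.6901
  r[X_2,X_2] = 1 (diagonal).

R is symmetric with unit diagonal. Assembling:

R = [[1, -0.6901],
 [-0.6901, 1]]


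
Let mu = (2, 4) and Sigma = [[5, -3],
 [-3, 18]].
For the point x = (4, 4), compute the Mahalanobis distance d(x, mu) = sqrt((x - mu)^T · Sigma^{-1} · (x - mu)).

Step 1 — centre the observation: (x - mu) = (2, 0).

Step 2 — invert Sigma. det(Sigma) = 5·18 - (-3)² = 81.
  Sigma^{-1} = (1/det) · [[d, -b], [-b, a]] = [[0.2222, 0.037],
 [0.037, 0.0617]].

Step 3 — form the quadratic (x - mu)^T · Sigma^{-1} · (x - mu):
  Sigma^{-1} · (x - mu) = (0.4444, 0.0741).
  (x - mu)^T · [Sigma^{-1} · (x - mu)] = (2)·(0.4444) + (0)·(0.0741) = 0.8889.

Step 4 — take square root: d = √(0.8889) ≈ 0.9428.

d(x, mu) = √(0.8889) ≈ 0.9428


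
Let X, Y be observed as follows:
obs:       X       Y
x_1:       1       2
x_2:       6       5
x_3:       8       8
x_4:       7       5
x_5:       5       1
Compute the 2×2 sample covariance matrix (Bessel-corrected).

Step 1 — column means:
  mean(X) = (1 + 6 + 8 + 7 + 5) / 5 = 27/5 = 5.4
  mean(Y) = (2 + 5 + 8 + 5 + 1) / 5 = 21/5 = 4.2

Step 2 — sample covariance S[i,j] = (1/(n-1)) · Σ_k (x_{k,i} - mean_i) · (x_{k,j} - mean_j), with n-1 = 4.
  S[X,X] = ((-4.4)·(-4.4) + (0.6)·(0.6) + (2.6)·(2.6) + (1.6)·(1.6) + (-0.4)·(-0.4)) / 4 = 29.2/4 = 7.3
  S[X,Y] = ((-4.4)·(-2.2) + (0.6)·(0.8) + (2.6)·(3.8) + (1.6)·(0.8) + (-0.4)·(-3.2)) / 4 = 22.6/4 = 5.65
  S[Y,Y] = ((-2.2)·(-2.2) + (0.8)·(0.8) + (3.8)·(3.8) + (0.8)·(0.8) + (-3.2)·(-3.2)) / 4 = 30.8/4 = 7.7

S is symmetric (S[j,i] = S[i,j]). Assembling:

S = [[7.3, 5.65],
 [5.65, 7.7]]


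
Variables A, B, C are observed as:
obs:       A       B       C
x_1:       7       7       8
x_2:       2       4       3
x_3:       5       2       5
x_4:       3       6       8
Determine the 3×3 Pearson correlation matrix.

Step 1 — column means:
  mean(A) = (7 + 2 + 5 + 3) / 4 = 17/4 = 4.25
  mean(B) = (7 + 4 + 2 + 6) / 4 = 19/4 = 4.75
  mean(C) = (8 + 3 + 5 + 8) / 4 = 24/4 = 6

Step 2 — sample variances and covariances s[i,j] = (1/(n-1)) · Σ_k (x_{k,i} - mean_i) · (x_{k,j} - mean_j), with n-1 = 3:
  s[A,A] = ((2.75)·(2.75) + (-2.25)·(-2.25) + (0.75)·(0.75) + (-1.25)·(-1.25)) / 3 = 14.75/3 = 4.9167
  s[A,B] = ((2.75)·(2.25) + (-2.25)·(-0.75) + (0.75)·(-2.75) + (-1.25)·(1.25)) / 3 = 4.25/3 = 1.4167
  s[A,C] = ((2.75)·(2) + (-2.25)·(-3) + (0.75)·(-1) + (-1.25)·(2)) / 3 = 9/3 = 3
  s[B,B] = ((2.25)·(2.25) + (-0.75)·(-0.75) + (-2.75)·(-2.75) + (1.25)·(1.25)) / 3 = 14.75/3 = 4.9167
  s[B,C] = ((2.25)·(2) + (-0.75)·(-3) + (-2.75)·(-1) + (1.25)·(2)) / 3 = 12/3 = 4
  s[C,C] = ((2)·(2) + (-3)·(-3) + (-1)·(-1) + (2)·(2)) / 3 = 18/3 = 6
  Sample standard deviations s_i = √(s[i,i]):
  s(A) = √(4.9167) = 2.2174
  s(B) = √(4.9167) = 2.2174
  s(C) = √(6) = 2.4495

Step 3 — r_{ij} = s_{ij} / (s_i · s_j):
  r[A,A] = 1 (diagonal).
  r[A,B] = 1.4167 / (2.2174 · 2.2174) = 1.4167 / 4.9167 = 0.2881
  r[A,C] = 3 / (2.2174 · 2.4495) = 3 / 5.4314 = 0.5523
  r[B,B] = 1 (diagonal).
  r[B,C] = 4 / (2.2174 · 2.4495) = 4 / 5.4314 = 0.7365
  r[C,C] = 1 (diagonal).

R is symmetric with unit diagonal. Assembling:

R = [[1, 0.2881, 0.5523],
 [0.2881, 1, 0.7365],
 [0.5523, 0.7365, 1]]


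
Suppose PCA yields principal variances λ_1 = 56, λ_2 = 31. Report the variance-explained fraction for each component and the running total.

Step 1 — total variance = trace(Sigma) = Σ λ_i = 56 + 31 = 87.

Step 2 — fraction explained by component i = λ_i / Σ λ:
  PC1: 56/87 = 0.6437
  PC2: 31/87 = 0.3563

Step 3 — cumulative fraction after k components = (λ_1 + ... + λ_k) / Σ λ:
  k = 1: 56/87 = 0.6437
  k = 2: (56 + 31)/87 = 87/87 = 1

Summary (fraction, with percent):

explained: PC1 0.6437 (64.37%), PC2 0.3563 (35.63%);  cumulative: 0.6437, 1


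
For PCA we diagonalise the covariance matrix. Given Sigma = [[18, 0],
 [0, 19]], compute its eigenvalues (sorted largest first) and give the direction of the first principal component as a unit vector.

Step 1 — characteristic polynomial of 2×2 Sigma:
  det(Sigma - λI) = λ² - trace · λ + det = 0.
  trace = 18 + 19 = 37, det = 18·19 - (0)² = 342.
Step 2 — discriminant:
  Δ = trace² - 4·det = 1369 - 1368 = 1.
Step 3 — eigenvalues:
  λ = (trace ± √Δ)/2 = (37 ± 1)/2,
  λ_1 = 19,  λ_2 = 18.

Step 4 — unit eigenvector for λ_1: Sigma is diagonal, so its eigenvectors are the coordinate axes. λ_1 = 19 is the diagonal entry on the second coordinate axis, hence
  v_1 = (0, 1) (||v_1|| = 1).

λ_1 = 19,  λ_2 = 18;  v_1 ≈ (0, 1)


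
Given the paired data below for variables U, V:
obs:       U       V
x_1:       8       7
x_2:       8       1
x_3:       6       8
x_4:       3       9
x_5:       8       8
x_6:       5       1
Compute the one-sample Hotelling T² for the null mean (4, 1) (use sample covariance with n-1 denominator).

Step 1 — sample mean vector:
  mean(U) = (8 + 8 + 6 + 3 + 8 + 5) / 6 = 38/6 = 6.3333
  mean(V) = (7 + 1 + 8 + 9 + 8 + 1) / 6 = 34/6 = 5.6667
  x̄ = (6.3333, 5.6667),  deviation x̄ - mu_0 = (6.3333, 5.6667) - (4, 1) = (2.3333, 4.6667).

Step 2 — sample covariance matrix, S[i,j] = (1/(n-1)) · Σ_k (x_{k,i} - mean_i) · (x_{k,j} - mean_j), divisor n-1 = 5:
  S[U,U] = ((1.6667)·(1.6667) + (1.6667)·(1.6667) + (-0.3333)·(-0.3333) + (-3.3333)·(-3.3333) + (1.6667)·(1.6667) + (-1.3333)·(-1.3333)) / 5 = 21.3333/5 = 4.2667
  S[U,V] = ((1.6667)·(1.3333) + (1.6667)·(-4.6667) + (-0.3333)·(2.3333) + (-3.3333)·(3.3333) + (1.6667)·(2.3333) + (-1.3333)·(-4.6667)) / 5 = -7.3333/5 = -1.4667
  S[V,V] = ((1.3333)·(1.3333) + (-4.6667)·(-4.6667) + (2.3333)·(2.3333) + (3.3333)·(3.3333) + (2.3333)·(2.3333) + (-4.6667)·(-4.6667)) / 5 = 67.3333/5 = 13.4667
  S = [[4.2667, -1.4667],
 [-1.4667, 13.4667]].

Step 3 — invert S. det(S) = 4.2667·13.4667 - (-1.4667)² = 55.3067.
  S^{-1} = (1/det) · [[d, -b], [-b, a]] = [[0.2435, 0.0265],
 [0.0265, 0.0771]].

Step 4 — quadratic form (x̄ - mu_0)^T · S^{-1} · (x̄ - mu_0):
  S^{-1} · (x̄ - mu_0) = (0.6919, 0.4219),
  (x̄ - mu_0)^T · [...] = (2.3333)·(0.6919) + (4.6667)·(0.4219) = 3.5833.

Step 5 — scale by n: T² = 6 · 3.5833 = 21.4995.

T² ≈ 21.4995


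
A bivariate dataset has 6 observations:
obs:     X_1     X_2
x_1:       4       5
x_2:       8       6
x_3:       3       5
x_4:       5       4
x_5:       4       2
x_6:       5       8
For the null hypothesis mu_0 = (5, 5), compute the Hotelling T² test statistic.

Step 1 — sample mean vector:
  mean(X_1) = (4 + 8 + 3 + 5 + 4 + 5) / 6 = 29/6 = 4.8333
  mean(X_2) = (5 + 6 + 5 + 4 + 2 + 8) / 6 = 30/6 = 5
  x̄ = (4.8333, 5),  deviation x̄ - mu_0 = (4.8333, 5) - (5, 5) = (-0.1667, 0).

Step 2 — sample covariance matrix, S[i,j] = (1/(n-1)) · Σ_k (x_{k,i} - mean_i) · (x_{k,j} - mean_j), divisor n-1 = 5:
  S[X_1,X_1] = ((-0.8333)·(-0.8333) + (3.1667)·(3.1667) + (-1.8333)·(-1.8333) + (0.1667)·(0.1667) + (-0.8333)·(-0.8333) + (0.1667)·(0.1667)) / 5 = 14.8333/5 = 2.9667
  S[X_1,X_2] = ((-0.8333)·(0) + (3.1667)·(1) + (-1.8333)·(0) + (0.1667)·(-1) + (-0.8333)·(-3) + (0.1667)·(3)) / 5 = 6/5 = 1.2
  S[X_2,X_2] = ((0)·(0) + (1)·(1) + (0)·(0) + (-1)·(-1) + (-3)·(-3) + (3)·(3)) / 5 = 20/5 = 4
  S = [[2.9667, 1.2],
 [1.2, 4]].

Step 3 — invert S. det(S) = 2.9667·4 - (1.2)² = 10.4267.
  S^{-1} = (1/det) · [[d, -b], [-b, a]] = [[0.3836, -0.1151],
 [-0.1151, 0.2845]].

Step 4 — quadratic form (x̄ - mu_0)^T · S^{-1} · (x̄ - mu_0):
  S^{-1} · (x̄ - mu_0) = (-0.0639, 0.0192),
  (x̄ - mu_0)^T · [...] = (-0.1667)·(-0.0639) + (0)·(0.0192) = 0.0107.

Step 5 — scale by n: T² = 6 · 0.0107 = 0.0639.

T² ≈ 0.0639


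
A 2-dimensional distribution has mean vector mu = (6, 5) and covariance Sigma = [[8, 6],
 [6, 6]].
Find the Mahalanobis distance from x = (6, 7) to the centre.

Step 1 — centre the observation: (x - mu) = (0, 2).

Step 2 — invert Sigma. det(Sigma) = 8·6 - (6)² = 12.
  Sigma^{-1} = (1/det) · [[d, -b], [-b, a]] = [[0.5, -0.5],
 [-0.5, 0.6667]].

Step 3 — form the quadratic (x - mu)^T · Sigma^{-1} · (x - mu):
  Sigma^{-1} · (x - mu) = (-1, 1.3333).
  (x - mu)^T · [Sigma^{-1} · (x - mu)] = (0)·(-1) + (2)·(1.3333) = 2.6667.

Step 4 — take square root: d = √(2.6667) ≈ 1.633.

d(x, mu) = √(2.6667) ≈ 1.633


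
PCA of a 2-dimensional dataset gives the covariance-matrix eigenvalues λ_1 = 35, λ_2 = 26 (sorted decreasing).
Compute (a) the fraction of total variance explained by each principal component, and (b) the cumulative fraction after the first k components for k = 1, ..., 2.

Step 1 — total variance = trace(Sigma) = Σ λ_i = 35 + 26 = 61.

Step 2 — fraction explained by component i = λ_i / Σ λ:
  PC1: 35/61 = 0.5738
  PC2: 26/61 = 0.4262

Step 3 — cumulative fraction after k components = (λ_1 + ... + λ_k) / Σ λ:
  k = 1: 35/61 = 0.5738
  k = 2: (35 + 26)/61 = 61/61 = 1

Summary (fraction, with percent):

explained: PC1 0.5738 (57.38%), PC2 0.4262 (42.62%);  cumulative: 0.5738, 1


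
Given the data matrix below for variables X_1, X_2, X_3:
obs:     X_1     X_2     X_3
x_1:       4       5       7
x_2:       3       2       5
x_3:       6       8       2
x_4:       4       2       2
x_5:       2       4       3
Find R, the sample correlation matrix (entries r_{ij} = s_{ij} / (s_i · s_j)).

Step 1 — column means:
  mean(X_1) = (4 + 3 + 6 + 4 + 2) / 5 = 19/5 = 3.8
  mean(X_2) = (5 + 2 + 8 + 2 + 4) / 5 = 21/5 = 4.2
  mean(X_3) = (7 + 5 + 2 + 2 + 3) / 5 = 19/5 = 3.8

Step 2 — sample variances and covariances s[i,j] = (1/(n-1)) · Σ_k (x_{k,i} - mean_i) · (x_{k,j} - mean_j), with n-1 = 4:
  s[X_1,X_1] = ((0.2)·(0.2) + (-0.8)·(-0.8) + (2.2)·(2.2) + (0.2)·(0.2) + (-1.8)·(-1.8)) / 4 = 8.8/4 = 2.2
  s[X_1,X_2] = ((0.2)·(0.8) + (-0.8)·(-2.2) + (2.2)·(3.8) + (0.2)·(-2.2) + (-1.8)·(-0.2)) / 4 = 10.2/4 = 2.55
  s[X_1,X_3] = ((0.2)·(3.2) + (-0.8)·(1.2) + (2.2)·(-1.8) + (0.2)·(-1.8) + (-1.8)·(-0.8)) / 4 = -3.2/4 = -0.8
  s[X_2,X_2] = ((0.8)·(0.8) + (-2.2)·(-2.2) + (3.8)·(3.8) + (-2.2)·(-2.2) + (-0.2)·(-0.2)) / 4 = 24.8/4 = 6.2
  s[X_2,X_3] = ((0.8)·(3.2) + (-2.2)·(1.2) + (3.8)·(-1.8) + (-2.2)·(-1.8) + (-0.2)·(-0.8)) / 4 = -2.8/4 = -0.7
  s[X_3,X_3] = ((3.2)·(3.2) + (1.2)·(1.2) + (-1.8)·(-1.8) + (-1.8)·(-1.8) + (-0.8)·(-0.8)) / 4 = 18.8/4 = 4.7
  Sample standard deviations s_i = √(s[i,i]):
  s(X_1) = √(2.2) = 1.4832
  s(X_2) = √(6.2) = 2.49
  s(X_3) = √(4.7) = 2.1679

Step 3 — r_{ij} = s_{ij} / (s_i · s_j):
  r[X_1,X_1] = 1 (diagonal).
  r[X_1,X_2] = 2.55 / (1.4832 · 2.49) = 2.55 / 3.6932 = 0.6905
  r[X_1,X_3] = -0.8 / (1.4832 · 2.1679) = -0.8 / 3.2156 = -0.2488
  r[X_2,X_2] = 1 (diagonal).
  r[X_2,X_3] = -0.7 / (2.49 · 2.1679) = -0.7 / 5.3981 = -0.1297
  r[X_3,X_3] = 1 (diagonal).

R is symmetric with unit diagonal. Assembling:

R = [[1, 0.6905, -0.2488],
 [0.6905, 1, -0.1297],
 [-0.2488, -0.1297, 1]]


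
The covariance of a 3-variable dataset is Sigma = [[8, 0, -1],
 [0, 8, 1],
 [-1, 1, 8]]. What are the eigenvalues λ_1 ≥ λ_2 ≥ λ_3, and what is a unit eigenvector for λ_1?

Step 1 — characteristic polynomial p(λ) = det(λI - Sigma) = λ³ - tr·λ² + c_1·λ - det, where tr = trace, c_1 = sum of the principal 2×2 minors, det = det(Sigma):
  tr = 8 + 8 + 8 = 24,
  c_1 = (8·8 - (0)²) + (8·8 - (-1)²) + (8·8 - (1)²) = 64 + 63 + 63 = 190,
  det = 8·(8·8 - (1)²) - (0)·((0)·8 - (1)·(-1)) + (-1)·((0)·(1) - 8·(-1)) = 8·(63) - (0)·(1) + (-1)·(8) = 496.
  So p(λ) = λ³ - 24λ² + 190λ - 496.
Step 2 — look for an integer root (rational root theorem: any rational root is an integer divisor of 496). Testing λ = 8:
  p(8) = 512 - 1536 + 1520 - 496 = 0  ✓
  Dividing out (λ - 8): p(λ) = (λ - 8)(λ² - 16λ + 62).
Step 3 — remaining eigenvalues from the quadratic λ² - 16λ + 62 = 0:
  Δ = 16² - 4·62 = 256 - 248 = 8,  λ = (16 ± √8)/2 = (16 ± 2.8284)/2 ≈ 9.4142 or 6.5858.
  Sorted: λ_1 = 9.4142,  λ_2 = 8,  λ_3 = 6.5858  (check: sum = 24 = tr ✓).

Step 4 — unit eigenvector for λ_1 ≈ 9.4142: v spans the null space of (Sigma - λ_1 I), whose rows are
  r_1 = (-1.4142, 0, -1),  r_2 = (0, -1.4142, 1),  r_3 = (-1, 1, -1.4142).
  v is orthogonal to every row, so take v ∝ r_1 × r_2 = ((0)·(1) - (-1)·(-1.4142), (-1)·(0) - (-1.4142)·(1), (-1.4142)·(-1.4142) - (0)·(0)) ≈ (-1.4142, 1.4142, 2).
  Rescale (multiply by -1 so the first nonzero entry is positive): u = (1.4142, -1.4142, -2).
  ||u|| = √((1.4142)² + (-1.4142)² + (-2)²) = √(8) ≈ 2.8284,  v_1 = u/||u|| ≈ (0.5, -0.5, -0.7071) (||v_1|| = 1).

λ_1 = 9.4142,  λ_2 = 8,  λ_3 = 6.5858;  v_1 ≈ (0.5, -0.5, -0.7071)


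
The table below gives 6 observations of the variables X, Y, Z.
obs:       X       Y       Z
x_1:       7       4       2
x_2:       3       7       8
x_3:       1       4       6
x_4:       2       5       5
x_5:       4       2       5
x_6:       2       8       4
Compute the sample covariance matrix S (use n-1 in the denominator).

Step 1 — column means:
  mean(X) = (7 + 3 + 1 + 2 + 4 + 2) / 6 = 19/6 = 3.1667
  mean(Y) = (4 + 7 + 4 + 5 + 2 + 8) / 6 = 30/6 = 5
  mean(Z) = (2 + 8 + 6 + 5 + 5 + 4) / 6 = 30/6 = 5

Step 2 — sample covariance S[i,j] = (1/(n-1)) · Σ_k (x_{k,i} - mean_i) · (x_{k,j} - mean_j), with n-1 = 5.
  S[X,X] = ((3.8333)·(3.8333) + (-0.1667)·(-0.1667) + (-2.1667)·(-2.1667) + (-1.1667)·(-1.1667) + (0.8333)·(0.8333) + (-1.1667)·(-1.1667)) / 5 = 22.8333/5 = 4.5667
  S[X,Y] = ((3.8333)·(-1) + (-0.1667)·(2) + (-2.1667)·(-1) + (-1.1667)·(0) + (0.8333)·(-3) + (-1.1667)·(3)) / 5 = -8/5 = -1.6
  S[X,Z] = ((3.8333)·(-3) + (-0.1667)·(3) + (-2.1667)·(1) + (-1.1667)·(0) + (0.8333)·(0) + (-1.1667)·(-1)) / 5 = -13/5 = -2.6
  S[Y,Y] = ((-1)·(-1) + (2)·(2) + (-1)·(-1) + (0)·(0) + (-3)·(-3) + (3)·(3)) / 5 = 24/5 = 4.8
  S[Y,Z] = ((-1)·(-3) + (2)·(3) + (-1)·(1) + (0)·(0) + (-3)·(0) + (3)·(-1)) / 5 = 5/5 = 1
  S[Z,Z] = ((-3)·(-3) + (3)·(3) + (1)·(1) + (0)·(0) + (0)·(0) + (-1)·(-1)) / 5 = 20/5 = 4

S is symmetric (S[j,i] = S[i,j]). Assembling:

S = [[4.5667, -1.6, -2.6],
 [-1.6, 4.8, 1],
 [-2.6, 1, 4]]


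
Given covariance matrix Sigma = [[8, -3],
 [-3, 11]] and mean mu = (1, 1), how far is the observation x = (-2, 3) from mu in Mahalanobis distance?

Step 1 — centre the observation: (x - mu) = (-3, 2).

Step 2 — invert Sigma. det(Sigma) = 8·11 - (-3)² = 79.
  Sigma^{-1} = (1/det) · [[d, -b], [-b, a]] = [[0.1392, 0.038],
 [0.038, 0.1013]].

Step 3 — form the quadratic (x - mu)^T · Sigma^{-1} · (x - mu):
  Sigma^{-1} · (x - mu) = (-0.3418, 0.0886).
  (x - mu)^T · [Sigma^{-1} · (x - mu)] = (-3)·(-0.3418) + (2)·(0.0886) = 1.2025.

Step 4 — take square root: d = √(1.2025) ≈ 1.0966.

d(x, mu) = √(1.2025) ≈ 1.0966


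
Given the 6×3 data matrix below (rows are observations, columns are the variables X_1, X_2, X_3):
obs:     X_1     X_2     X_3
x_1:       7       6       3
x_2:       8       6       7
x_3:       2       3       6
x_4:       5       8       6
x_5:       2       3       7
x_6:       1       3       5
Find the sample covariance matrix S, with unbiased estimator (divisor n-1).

Step 1 — column means:
  mean(X_1) = (7 + 8 + 2 + 5 + 2 + 1) / 6 = 25/6 = 4.1667
  mean(X_2) = (6 + 6 + 3 + 8 + 3 + 3) / 6 = 29/6 = 4.8333
  mean(X_3) = (3 + 7 + 6 + 6 + 7 + 5) / 6 = 34/6 = 5.6667

Step 2 — sample covariance S[i,j] = (1/(n-1)) · Σ_k (x_{k,i} - mean_i) · (x_{k,j} - mean_j), with n-1 = 5.
  S[X_1,X_1] = ((2.8333)·(2.8333) + (3.8333)·(3.8333) + (-2.1667)·(-2.1667) + (0.8333)·(0.8333) + (-2.1667)·(-2.1667) + (-3.1667)·(-3.1667)) / 5 = 42.8333/5 = 8.5667
  S[X_1,X_2] = ((2.8333)·(1.1667) + (3.8333)·(1.1667) + (-2.1667)·(-1.8333) + (0.8333)·(3.1667) + (-2.1667)·(-1.8333) + (-3.1667)·(-1.8333)) / 5 = 24.1667/5 = 4.8333
  S[X_1,X_3] = ((2.8333)·(-2.6667) + (3.8333)·(1.3333) + (-2.1667)·(0.3333) + (0.8333)·(0.3333) + (-2.1667)·(1.3333) + (-3.1667)·(-0.6667)) / 5 = -3.6667/5 = -0.7333
  S[X_2,X_2] = ((1.1667)·(1.1667) + (1.1667)·(1.1667) + (-1.8333)·(-1.8333) + (3.1667)·(3.1667) + (-1.8333)·(-1.8333) + (-1.8333)·(-1.8333)) / 5 = 22.8333/5 = 4.5667
  S[X_2,X_3] = ((1.1667)·(-2.6667) + (1.1667)·(1.3333) + (-1.8333)·(0.3333) + (3.1667)·(0.3333) + (-1.8333)·(1.3333) + (-1.8333)·(-0.6667)) / 5 = -2.3333/5 = -0.4667
  S[X_3,X_3] = ((-2.6667)·(-2.6667) + (1.3333)·(1.3333) + (0.3333)·(0.3333) + (0.3333)·(0.3333) + (1.3333)·(1.3333) + (-0.6667)·(-0.6667)) / 5 = 11.3333/5 = 2.2667

S is symmetric (S[j,i] = S[i,j]). Assembling:

S = [[8.5667, 4.8333, -0.7333],
 [4.8333, 4.5667, -0.4667],
 [-0.7333, -0.4667, 2.2667]]


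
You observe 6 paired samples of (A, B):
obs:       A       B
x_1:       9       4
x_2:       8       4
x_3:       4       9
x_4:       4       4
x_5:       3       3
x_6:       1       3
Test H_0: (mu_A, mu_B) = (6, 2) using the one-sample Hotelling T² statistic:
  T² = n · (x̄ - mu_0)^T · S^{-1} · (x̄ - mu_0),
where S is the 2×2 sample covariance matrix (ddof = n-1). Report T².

Step 1 — sample mean vector:
  mean(A) = (9 + 8 + 4 + 4 + 3 + 1) / 6 = 29/6 = 4.8333
  mean(B) = (4 + 4 + 9 + 4 + 3 + 3) / 6 = 27/6 = 4.5
  x̄ = (4.8333, 4.5),  deviation x̄ - mu_0 = (4.8333, 4.5) - (6, 2) = (-1.1667, 2.5).

Step 2 — sample covariance matrix, S[i,j] = (1/(n-1)) · Σ_k (x_{k,i} - mean_i) · (x_{k,j} - mean_j), divisor n-1 = 5:
  S[A,A] = ((4.1667)·(4.1667) + (3.1667)·(3.1667) + (-0.8333)·(-0.8333) + (-0.8333)·(-0.8333) + (-1.8333)·(-1.8333) + (-3.8333)·(-3.8333)) / 5 = 46.8333/5 = 9.3667
  S[A,B] = ((4.1667)·(-0.5) + (3.1667)·(-0.5) + (-0.8333)·(4.5) + (-0.8333)·(-0.5) + (-1.8333)·(-1.5) + (-3.8333)·(-1.5)) / 5 = 1.5/5 = 0.3
  S[B,B] = ((-0.5)·(-0.5) + (-0.5)·(-0.5) + (4.5)·(4.5) + (-0.5)·(-0.5) + (-1.5)·(-1.5) + (-1.5)·(-1.5)) / 5 = 25.5/5 = 5.1
  S = [[9.3667, 0.3],
 [0.3, 5.1]].

Step 3 — invert S. det(S) = 9.3667·5.1 - (0.3)² = 47.68.
  S^{-1} = (1/det) · [[d, -b], [-b, a]] = [[0.107, -0.0063],
 [-0.0063, 0.1964]].

Step 4 — quadratic form (x̄ - mu_0)^T · S^{-1} · (x̄ - mu_0):
  S^{-1} · (x̄ - mu_0) = (-0.1405, 0.4985),
  (x̄ - mu_0)^T · [...] = (-1.1667)·(-0.1405) + (2.5)·(0.4985) = 1.4101.

Step 5 — scale by n: T² = 6 · 1.4101 = 8.4606.

T² ≈ 8.4606


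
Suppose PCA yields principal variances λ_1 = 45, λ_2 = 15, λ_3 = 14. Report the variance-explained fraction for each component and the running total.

Step 1 — total variance = trace(Sigma) = Σ λ_i = 45 + 15 + 14 = 74.

Step 2 — fraction explained by component i = λ_i / Σ λ:
  PC1: 45/74 = 0.6081
  PC2: 15/74 = 0.2027
  PC3: 14/74 = 0.1892

Step 3 — cumulative fraction after k components = (λ_1 + ... + λ_k) / Σ λ:
  k = 1: 45/74 = 0.6081
  k = 2: (45 + 15)/74 = 60/74 = 0.8108
  k = 3: (45 + 15 + 14)/74 = 74/74 = 1

Summary (fraction, with percent):

explained: PC1 0.6081 (60.81%), PC2 0.2027 (20.27%), PC3 0.1892 (18.92%);  cumulative: 0.6081, 0.8108, 1


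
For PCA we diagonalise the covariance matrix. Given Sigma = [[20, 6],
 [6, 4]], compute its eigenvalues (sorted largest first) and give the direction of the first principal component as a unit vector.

Step 1 — characteristic polynomial of 2×2 Sigma:
  det(Sigma - λI) = λ² - trace · λ + det = 0.
  trace = 20 + 4 = 24, det = 20·4 - (6)² = 44.
Step 2 — discriminant:
  Δ = trace² - 4·det = 576 - 176 = 400.
Step 3 — eigenvalues:
  λ = (trace ± √Δ)/2 = (24 ± 20)/2,
  λ_1 = 22,  λ_2 = 2.

Step 4 — unit eigenvector for λ_1: solve (Sigma - λ_1 I)v = 0. First row:
  (20 - 22)·v_x + (6)·v_y = 0, i.e. (-2)·v_x + (6)·v_y = 0,
  so v ∝ (b, λ_1 - a) = (6, 2) = u.
  ||u|| = √((6)² + (2)²) = √(40) ≈ 6.3246,
  v_1 = u/||u|| ≈ (0.9487, 0.3162) (||v_1|| = 1).

λ_1 = 22,  λ_2 = 2;  v_1 ≈ (0.9487, 0.3162)


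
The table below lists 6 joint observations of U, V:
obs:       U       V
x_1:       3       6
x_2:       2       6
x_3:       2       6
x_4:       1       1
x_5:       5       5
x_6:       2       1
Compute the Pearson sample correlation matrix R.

Step 1 — column means:
  mean(U) = (3 + 2 + 2 + 1 + 5 + 2) / 6 = 15/6 = 2.5
  mean(V) = (6 + 6 + 6 + 1 + 5 + 1) / 6 = 25/6 = 4.1667

Step 2 — sample variances and covariances s[i,j] = (1/(n-1)) · Σ_k (x_{k,i} - mean_i) · (x_{k,j} - mean_j), with n-1 = 5:
  s[U,U] = ((0.5)·(0.5) + (-0.5)·(-0.5) + (-0.5)·(-0.5) + (-1.5)·(-1.5) + (2.5)·(2.5) + (-0.5)·(-0.5)) / 5 = 9.5/5 = 1.9
  s[U,V] = ((0.5)·(1.8333) + (-0.5)·(1.8333) + (-0.5)·(1.8333) + (-1.5)·(-3.1667) + (2.5)·(0.8333) + (-0.5)·(-3.1667)) / 5 = 7.5/5 = 1.5
  s[V,V] = ((1.8333)·(1.8333) + (1.8333)·(1.8333) + (1.8333)·(1.8333) + (-3.1667)·(-3.1667) + (0.8333)·(0.8333) + (-3.1667)·(-3.1667)) / 5 = 30.8333/5 = 6.1667
  Sample standard deviations s_i = √(s[i,i]):
  s(U) = √(1.9) = 1.3784
  s(V) = √(6.1667) = 2.4833

Step 3 — r_{ij} = s_{ij} / (s_i · s_j):
  r[U,U] = 1 (diagonal).
  r[U,V] = 1.5 / (1.3784 · 2.4833) = 1.5 / 3.423 = 0.4382
  r[V,V] = 1 (diagonal).

R is symmetric with unit diagonal. Assembling:

R = [[1, 0.4382],
 [0.4382, 1]]
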